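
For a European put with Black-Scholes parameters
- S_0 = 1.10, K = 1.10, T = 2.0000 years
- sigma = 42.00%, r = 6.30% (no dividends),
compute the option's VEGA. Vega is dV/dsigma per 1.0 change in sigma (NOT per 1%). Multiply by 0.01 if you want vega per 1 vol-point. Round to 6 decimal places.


d1 = 0.5091168825; d2 = -0.0848528137
phi(d1) = 0.3504495454; exp(-qT) = 1.0000000000; exp(-rT) = 0.8816148468
Vega = S * exp(-qT) * phi(d1) * sqrt(T) = 1.1000 * 1.0000000000 * 0.3504495454 * 1.4142135624 = 0.545172

Answer: Vega = 0.545172


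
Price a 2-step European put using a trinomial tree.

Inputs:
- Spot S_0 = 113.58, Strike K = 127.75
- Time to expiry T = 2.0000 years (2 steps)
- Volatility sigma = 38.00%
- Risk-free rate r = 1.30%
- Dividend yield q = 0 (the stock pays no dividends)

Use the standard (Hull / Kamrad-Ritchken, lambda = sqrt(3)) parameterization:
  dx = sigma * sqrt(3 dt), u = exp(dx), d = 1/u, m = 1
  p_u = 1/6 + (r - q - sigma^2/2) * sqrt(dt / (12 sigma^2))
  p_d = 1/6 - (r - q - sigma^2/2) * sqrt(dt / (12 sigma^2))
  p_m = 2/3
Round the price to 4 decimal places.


dt = T/N = 1.000000; dx = sigma*sqrt(3*dt) = 0.658179
u = exp(dx) = 1.931273; d = 1/u = 0.517793
p_u = 0.121694, p_m = 0.666667, p_d = 0.211639
Discount per step: exp(-r*dt) = 0.987084
Stock lattice S(k, j) with j the centered position index:
  k=0: S(0,+0) = 113.5800
  k=1: S(1,-1) = 58.8110; S(1,+0) = 113.5800; S(1,+1) = 219.3540
  k=2: S(2,-2) = 30.4519; S(2,-1) = 58.8110; S(2,+0) = 113.5800; S(2,+1) = 219.3540; S(2,+2) = 423.6324
Terminal payoffs V(N, j) = max(K - S_T, 0):
  V(2,-2) = 97.298087; V(2,-1) = 68.939046; V(2,+0) = 14.170000; V(2,+1) = 0.000000; V(2,+2) = 0.000000
Backward induction: V(k, j) = exp(-r*dt) * [p_u * V(k+1, j+1) + p_m * V(k+1, j) + p_d * V(k+1, j-1)]
  V(1,-1) = exp(-r*dt) * [p_u*14.170000 + p_m*68.939046 + p_d*97.298087] = 67.394019
  V(1,+0) = exp(-r*dt) * [p_u*0.000000 + p_m*14.170000 + p_d*68.939046] = 23.726415
  V(1,+1) = exp(-r*dt) * [p_u*0.000000 + p_m*0.000000 + p_d*14.170000] = 2.960194
  V(0,+0) = exp(-r*dt) * [p_u*2.960194 + p_m*23.726415 + p_d*67.394019] = 30.047893

Answer: Price = V(0,0) = 30.0479


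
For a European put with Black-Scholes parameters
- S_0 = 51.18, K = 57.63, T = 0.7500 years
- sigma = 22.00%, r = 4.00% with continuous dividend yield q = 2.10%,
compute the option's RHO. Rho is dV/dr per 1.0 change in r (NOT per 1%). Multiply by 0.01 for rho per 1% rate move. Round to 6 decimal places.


Answer: Rho = -31.040837

Derivation:
d1 = -0.4529283192; d2 = -0.6434539080
phi(d1) = 0.3600506495; exp(-qT) = 0.9843733826; exp(-rT) = 0.9704455335
N(-d2) = 0.7400351933
Rho = -K*T*exp(-rT)*N(-d2) = -57.6300 * 0.7500 * 0.9704455335 * 0.7400351933 = -31.040837


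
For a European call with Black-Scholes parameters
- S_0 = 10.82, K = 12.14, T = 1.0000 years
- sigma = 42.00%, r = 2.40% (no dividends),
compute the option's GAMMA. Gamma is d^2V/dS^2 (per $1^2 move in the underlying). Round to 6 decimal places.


d1 = -0.0069274100; d2 = -0.4269274100
phi(d1) = 0.3989327081; exp(-qT) = 1.0000000000; exp(-rT) = 0.9762857098
Gamma = exp(-qT) * phi(d1) / (S * sigma * sqrt(T)) = 1.0000000000 * 0.3989327081 / (10.8200 * 0.4200 * 1.0000000000) = 0.087786

Answer: Gamma = 0.087786


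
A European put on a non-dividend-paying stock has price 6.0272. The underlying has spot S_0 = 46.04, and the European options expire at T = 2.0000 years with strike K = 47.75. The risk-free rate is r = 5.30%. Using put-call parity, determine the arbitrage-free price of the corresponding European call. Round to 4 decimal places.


Put-call parity: C - P = S_0 * exp(-qT) - K * exp(-rT).
S_0 * exp(-qT) = 46.0400 * 1.00000000 = 46.04000000
K * exp(-rT) = 47.7500 * 0.89942465 = 42.94752695
C = P + S*exp(-qT) - K*exp(-rT)
C = 6.0272 + 46.04000000 - 42.94752695 = 9.1197

Answer: Call price = 9.1197


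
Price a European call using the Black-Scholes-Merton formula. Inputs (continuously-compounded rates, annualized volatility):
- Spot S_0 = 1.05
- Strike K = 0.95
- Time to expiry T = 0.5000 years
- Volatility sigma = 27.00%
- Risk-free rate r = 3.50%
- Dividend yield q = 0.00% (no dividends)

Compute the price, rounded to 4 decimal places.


Answer: Price = 0.1475

Derivation:
d1 = (ln(S/K) + (r - q + 0.5*sigma^2) * T) / (sigma * sqrt(T)) = 0.71134135
d2 = d1 - sigma * sqrt(T) = 0.52042252
exp(-rT) = 0.98265224; exp(-qT) = 1.00000000
C = S_0 * exp(-qT) * N(d1) - K * exp(-rT) * N(d2)
N(d1) = 0.76156363; N(d2) = 0.69861544
C = 1.0500 * 1.00000000 * 0.76156363 - 0.9500 * 0.98265224 * 0.69861544 = 0.1475


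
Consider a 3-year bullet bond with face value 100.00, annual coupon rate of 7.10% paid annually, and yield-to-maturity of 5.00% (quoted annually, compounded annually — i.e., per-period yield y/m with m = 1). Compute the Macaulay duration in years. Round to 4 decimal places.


Coupon per period c = face * coupon_rate / m = 7.100000
Periods per year m = 1; per-period yield y/m = 0.050000
Number of cashflows N = 3
Cashflows (t years, CF_t, discount factor 1/(1+y/m)^(m*t), PV):
  t = 1.0000: CF_t = 7.100000, DF = 0.952381, PV = 6.761905
  t = 2.0000: CF_t = 7.100000, DF = 0.907029, PV = 6.439909
  t = 3.0000: CF_t = 107.100000, DF = 0.863838, PV = 92.517007
Price P = sum_t PV_t = 105.718821
Macaulay numerator sum_t t * PV_t:
  t * PV_t at t = 1.0000: 6.761905
  t * PV_t at t = 2.0000: 12.879819
  t * PV_t at t = 3.0000: 277.551020
Macaulay duration D = (sum_t t * PV_t) / P = 297.192744 / 105.718821 = 2.811162

Answer: Macaulay duration = 2.8112 years


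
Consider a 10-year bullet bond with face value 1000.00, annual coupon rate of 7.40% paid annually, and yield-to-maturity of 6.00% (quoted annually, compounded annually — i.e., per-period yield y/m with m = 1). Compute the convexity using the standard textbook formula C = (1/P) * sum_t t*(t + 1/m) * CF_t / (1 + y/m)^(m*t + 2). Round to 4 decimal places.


Answer: Convexity = 66.4142

Derivation:
Coupon per period c = face * coupon_rate / m = 74.000000
Periods per year m = 1; per-period yield y/m = 0.060000
Number of cashflows N = 10
Cashflows (t years, CF_t, discount factor 1/(1+y/m)^(m*t), PV):
  t = 1.0000: CF_t = 74.000000, DF = 0.943396, PV = 69.811321
  t = 2.0000: CF_t = 74.000000, DF = 0.889996, PV = 65.859737
  t = 3.0000: CF_t = 74.000000, DF = 0.839619, PV = 62.131827
  t = 4.0000: CF_t = 74.000000, DF = 0.792094, PV = 58.614931
  t = 5.0000: CF_t = 74.000000, DF = 0.747258, PV = 55.297105
  t = 6.0000: CF_t = 74.000000, DF = 0.704961, PV = 52.167080
  t = 7.0000: CF_t = 74.000000, DF = 0.665057, PV = 49.214226
  t = 8.0000: CF_t = 74.000000, DF = 0.627412, PV = 46.428515
  t = 9.0000: CF_t = 74.000000, DF = 0.591898, PV = 43.800486
  t = 10.0000: CF_t = 1074.000000, DF = 0.558395, PV = 599.715990
Price P = sum_t PV_t = 1103.041219
Convexity numerator sum_t t*(t + 1/m) * CF_t / (1+y/m)^(m*t + 2):
  t = 1.0000: term = 124.263654
  t = 2.0000: term = 351.689586
  t = 3.0000: term = 663.565258
  t = 4.0000: term = 1043.341600
  t = 5.0000: term = 1476.426792
  t = 6.0000: term = 1949.997650
  t = 7.0000: term = 2452.827233
  t = 8.0000: term = 2975.127371
  t = 9.0000: term = 3508.404919
  t = 10.0000: term = 58711.960613
Convexity = (1/P) * sum = 73257.604676 / 1103.041219 = 66.414204


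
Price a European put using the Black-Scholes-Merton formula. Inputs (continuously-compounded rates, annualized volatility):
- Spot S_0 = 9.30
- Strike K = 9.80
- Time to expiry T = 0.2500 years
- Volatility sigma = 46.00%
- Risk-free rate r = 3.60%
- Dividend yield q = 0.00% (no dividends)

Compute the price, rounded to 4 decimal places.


d1 = (ln(S/K) + (r - q + 0.5*sigma^2) * T) / (sigma * sqrt(T)) = -0.07355646
d2 = d1 - sigma * sqrt(T) = -0.30355646
exp(-rT) = 0.99104038; exp(-qT) = 1.00000000
P = K * exp(-rT) * N(-d2) - S_0 * exp(-qT) * N(-d1)
N(-d1) = 0.52931834; N(-d2) = 0.61926709
P = 9.8000 * 0.99104038 * 0.61926709 - 9.3000 * 1.00000000 * 0.52931834 = 1.0918

Answer: Price = 1.0918


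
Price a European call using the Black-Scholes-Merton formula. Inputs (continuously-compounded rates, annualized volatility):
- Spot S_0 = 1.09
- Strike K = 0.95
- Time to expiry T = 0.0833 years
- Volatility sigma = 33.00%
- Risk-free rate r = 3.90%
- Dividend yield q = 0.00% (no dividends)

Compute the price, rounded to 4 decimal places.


d1 = (ln(S/K) + (r - q + 0.5*sigma^2) * T) / (sigma * sqrt(T)) = 1.52509105
d2 = d1 - sigma * sqrt(T) = 1.42984731
exp(-rT) = 0.99675657; exp(-qT) = 1.00000000
C = S_0 * exp(-qT) * N(d1) - K * exp(-rT) * N(d2)
N(d1) = 0.93638181; N(d2) = 0.92361958
C = 1.0900 * 1.00000000 * 0.93638181 - 0.9500 * 0.99675657 * 0.92361958 = 0.1461

Answer: Price = 0.1461


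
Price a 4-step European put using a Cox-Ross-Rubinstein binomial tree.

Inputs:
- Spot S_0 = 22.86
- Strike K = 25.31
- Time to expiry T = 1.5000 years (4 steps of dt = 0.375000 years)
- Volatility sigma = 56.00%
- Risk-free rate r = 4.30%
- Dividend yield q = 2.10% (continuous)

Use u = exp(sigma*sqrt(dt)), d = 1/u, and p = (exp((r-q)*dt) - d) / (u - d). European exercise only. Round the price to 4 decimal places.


dt = T/N = 0.375000
u = exp(sigma*sqrt(dt)) = 1.409068; d = 1/u = 0.709689
p = (exp((r-q)*dt) - d) / (u - d) = 0.426943
Discount per step: exp(-r*dt) = 0.984004
Stock lattice S(k, i) with i counting down-moves:
  k=0: S(0,0) = 22.8600
  k=1: S(1,0) = 32.2113; S(1,1) = 16.2235
  k=2: S(2,0) = 45.3879; S(2,1) = 22.8600; S(2,2) = 11.5136
  k=3: S(3,0) = 63.9547; S(3,1) = 32.2113; S(3,2) = 16.2235; S(3,3) = 8.1711
  k=4: S(4,0) = 90.1165; S(4,1) = 45.3879; S(4,2) = 22.8600; S(4,3) = 11.5136; S(4,4) = 5.7989
Terminal payoffs V(N, i) = max(K - S_T, 0):
  V(4,0) = 0.000000; V(4,1) = 0.000000; V(4,2) = 2.450000; V(4,3) = 13.796370; V(4,4) = 19.511064
Backward induction: V(k, i) = exp(-r*dt) * [p * V(k+1, i) + (1-p) * V(k+1, i+1)].
  V(3,0) = exp(-r*dt) * [p*0.000000 + (1-p)*0.000000] = 0.000000
  V(3,1) = exp(-r*dt) * [p*0.000000 + (1-p)*2.450000] = 1.381531
  V(3,2) = exp(-r*dt) * [p*2.450000 + (1-p)*13.796370] = 8.808919
  V(3,3) = exp(-r*dt) * [p*13.796370 + (1-p)*19.511064] = 16.798148
  V(2,0) = exp(-r*dt) * [p*0.000000 + (1-p)*1.381531] = 0.779032
  V(2,1) = exp(-r*dt) * [p*1.381531 + (1-p)*8.808919] = 5.547665
  V(2,2) = exp(-r*dt) * [p*8.808919 + (1-p)*16.798148] = 13.173063
  V(1,0) = exp(-r*dt) * [p*0.779032 + (1-p)*5.547665] = 3.455557
  V(1,1) = exp(-r*dt) * [p*5.547665 + (1-p)*13.173063] = 9.758815
  V(0,0) = exp(-r*dt) * [p*3.455557 + (1-p)*9.758815] = 6.954629

Answer: Price = V(0,0) = 6.9546


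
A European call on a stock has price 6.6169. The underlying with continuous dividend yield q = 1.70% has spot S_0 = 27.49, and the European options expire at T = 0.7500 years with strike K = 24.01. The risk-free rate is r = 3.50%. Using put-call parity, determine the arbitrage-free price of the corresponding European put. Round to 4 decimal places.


Put-call parity: C - P = S_0 * exp(-qT) - K * exp(-rT).
S_0 * exp(-qT) = 27.4900 * 0.98733094 = 27.14172746
K * exp(-rT) = 24.0100 * 0.97409154 = 23.38793779
P = C - S*exp(-qT) + K*exp(-rT)
P = 6.6169 - 27.14172746 + 23.38793779 = 2.8631

Answer: Put price = 2.8631


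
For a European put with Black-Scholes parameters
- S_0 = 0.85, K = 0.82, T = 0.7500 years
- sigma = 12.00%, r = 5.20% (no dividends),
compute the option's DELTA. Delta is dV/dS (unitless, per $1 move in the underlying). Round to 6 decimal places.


d1 = 0.7729951192; d2 = 0.6690720707
phi(d1) = 0.2959101967; exp(-qT) = 1.0000000000; exp(-rT) = 0.9617507091
N(-d1) = 0.2197626346
Delta = -exp(-qT) * N(-d1) = -1.0000000000 * 0.2197626346 = -0.219763

Answer: Delta = -0.219763


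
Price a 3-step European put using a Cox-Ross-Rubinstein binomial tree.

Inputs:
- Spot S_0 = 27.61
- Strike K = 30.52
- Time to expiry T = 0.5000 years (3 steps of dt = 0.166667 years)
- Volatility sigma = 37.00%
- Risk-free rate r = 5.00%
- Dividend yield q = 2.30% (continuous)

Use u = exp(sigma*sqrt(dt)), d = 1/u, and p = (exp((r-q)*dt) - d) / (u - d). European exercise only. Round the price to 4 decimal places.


Answer: Price = V(0,0) = 4.3956

Derivation:
dt = T/N = 0.166667
u = exp(sigma*sqrt(dt)) = 1.163057; d = 1/u = 0.859803
p = (exp((r-q)*dt) - d) / (u - d) = 0.477181
Discount per step: exp(-r*dt) = 0.991701
Stock lattice S(k, i) with i counting down-moves:
  k=0: S(0,0) = 27.6100
  k=1: S(1,0) = 32.1120; S(1,1) = 23.7392
  k=2: S(2,0) = 37.3481; S(2,1) = 27.6100; S(2,2) = 20.4110
  k=3: S(3,0) = 43.4380; S(3,1) = 32.1120; S(3,2) = 23.7392; S(3,3) = 17.5494
Terminal payoffs V(N, i) = max(K - S_T, 0):
  V(3,0) = 0.000000; V(3,1) = 0.000000; V(3,2) = 6.780836; V(3,3) = 12.970553
Backward induction: V(k, i) = exp(-r*dt) * [p * V(k+1, i) + (1-p) * V(k+1, i+1)].
  V(2,0) = exp(-r*dt) * [p*0.000000 + (1-p)*0.000000] = 0.000000
  V(2,1) = exp(-r*dt) * [p*0.000000 + (1-p)*6.780836] = 3.515729
  V(2,2) = exp(-r*dt) * [p*6.780836 + (1-p)*12.970553] = 9.933809
  V(1,0) = exp(-r*dt) * [p*0.000000 + (1-p)*3.515729] = 1.822836
  V(1,1) = exp(-r*dt) * [p*3.515729 + (1-p)*9.933809] = 6.814200
  V(0,0) = exp(-r*dt) * [p*1.822836 + (1-p)*6.814200] = 4.395632


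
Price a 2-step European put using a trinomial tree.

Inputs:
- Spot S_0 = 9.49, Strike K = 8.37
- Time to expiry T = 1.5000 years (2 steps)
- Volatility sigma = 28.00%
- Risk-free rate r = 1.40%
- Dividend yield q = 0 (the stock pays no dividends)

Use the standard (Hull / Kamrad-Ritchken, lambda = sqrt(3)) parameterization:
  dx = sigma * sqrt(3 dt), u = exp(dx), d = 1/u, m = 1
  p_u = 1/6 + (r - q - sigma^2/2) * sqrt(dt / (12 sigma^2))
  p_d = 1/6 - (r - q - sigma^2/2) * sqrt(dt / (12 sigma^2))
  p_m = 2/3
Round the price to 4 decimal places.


Answer: Price = V(0,0) = 0.6769

Derivation:
dt = T/N = 0.750000; dx = sigma*sqrt(3*dt) = 0.420000
u = exp(dx) = 1.521962; d = 1/u = 0.657047
p_u = 0.144167, p_m = 0.666667, p_d = 0.189167
Discount per step: exp(-r*dt) = 0.989555
Stock lattice S(k, j) with j the centered position index:
  k=0: S(0,+0) = 9.4900
  k=1: S(1,-1) = 6.2354; S(1,+0) = 9.4900; S(1,+1) = 14.4434
  k=2: S(2,-2) = 4.0969; S(2,-1) = 6.2354; S(2,+0) = 9.4900; S(2,+1) = 14.4434; S(2,+2) = 21.9823
Terminal payoffs V(N, j) = max(K - S_T, 0):
  V(2,-2) = 4.273067; V(2,-1) = 2.134626; V(2,+0) = 0.000000; V(2,+1) = 0.000000; V(2,+2) = 0.000000
Backward induction: V(k, j) = exp(-r*dt) * [p_u * V(k+1, j+1) + p_m * V(k+1, j) + p_d * V(k+1, j-1)]
  V(1,-1) = exp(-r*dt) * [p_u*0.000000 + p_m*2.134626 + p_d*4.273067] = 2.208098
  V(1,+0) = exp(-r*dt) * [p_u*0.000000 + p_m*0.000000 + p_d*2.134626] = 0.399582
  V(1,+1) = exp(-r*dt) * [p_u*0.000000 + p_m*0.000000 + p_d*0.000000] = 0.000000
  V(0,+0) = exp(-r*dt) * [p_u*0.000000 + p_m*0.399582 + p_d*2.208098] = 0.676941


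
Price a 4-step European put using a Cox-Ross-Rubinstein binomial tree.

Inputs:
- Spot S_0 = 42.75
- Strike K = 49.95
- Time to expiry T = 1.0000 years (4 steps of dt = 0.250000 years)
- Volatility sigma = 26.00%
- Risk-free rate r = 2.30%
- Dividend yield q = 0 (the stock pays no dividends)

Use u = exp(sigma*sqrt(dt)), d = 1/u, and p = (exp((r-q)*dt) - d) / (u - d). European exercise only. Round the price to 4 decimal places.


dt = T/N = 0.250000
u = exp(sigma*sqrt(dt)) = 1.138828; d = 1/u = 0.878095
p = (exp((r-q)*dt) - d) / (u - d) = 0.489662
Discount per step: exp(-r*dt) = 0.994266
Stock lattice S(k, i) with i counting down-moves:
  k=0: S(0,0) = 42.7500
  k=1: S(1,0) = 48.6849; S(1,1) = 37.5386
  k=2: S(2,0) = 55.4438; S(2,1) = 42.7500; S(2,2) = 32.9625
  k=3: S(3,0) = 63.1409; S(3,1) = 48.6849; S(3,2) = 37.5386; S(3,3) = 28.9442
  k=4: S(4,0) = 71.9067; S(4,1) = 55.4438; S(4,2) = 42.7500; S(4,3) = 32.9625; S(4,4) = 25.4158
Terminal payoffs V(N, i) = max(K - S_T, 0):
  V(4,0) = 0.000000; V(4,1) = 0.000000; V(4,2) = 7.200000; V(4,3) = 16.987545; V(4,4) = 24.534247
Backward induction: V(k, i) = exp(-r*dt) * [p * V(k+1, i) + (1-p) * V(k+1, i+1)].
  V(3,0) = exp(-r*dt) * [p*0.000000 + (1-p)*0.000000] = 0.000000
  V(3,1) = exp(-r*dt) * [p*0.000000 + (1-p)*7.200000] = 3.653363
  V(3,2) = exp(-r*dt) * [p*7.200000 + (1-p)*16.987545] = 12.125032
  V(3,3) = exp(-r*dt) * [p*16.987545 + (1-p)*24.534247] = 20.719430
  V(2,0) = exp(-r*dt) * [p*0.000000 + (1-p)*3.653363] = 1.853759
  V(2,1) = exp(-r*dt) * [p*3.653363 + (1-p)*12.125032] = 7.931039
  V(2,2) = exp(-r*dt) * [p*12.125032 + (1-p)*20.719430] = 16.416410
  V(1,0) = exp(-r*dt) * [p*1.853759 + (1-p)*7.931039] = 4.926812
  V(1,1) = exp(-r*dt) * [p*7.931039 + (1-p)*16.416410] = 12.191142
  V(0,0) = exp(-r*dt) * [p*4.926812 + (1-p)*12.191142] = 8.584569

Answer: Price = V(0,0) = 8.5846


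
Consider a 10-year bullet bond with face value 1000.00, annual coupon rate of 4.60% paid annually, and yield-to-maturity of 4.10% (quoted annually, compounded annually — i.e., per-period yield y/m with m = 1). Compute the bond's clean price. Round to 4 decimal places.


Coupon per period c = face * coupon_rate / m = 46.000000
Periods per year m = 1; per-period yield y/m = 0.041000
Number of cashflows N = 10
Cashflows (t years, CF_t, discount factor 1/(1+y/m)^(m*t), PV):
  t = 1.0000: CF_t = 46.000000, DF = 0.960615, PV = 44.188280
  t = 2.0000: CF_t = 46.000000, DF = 0.922781, PV = 42.447916
  t = 3.0000: CF_t = 46.000000, DF = 0.886437, PV = 40.776096
  t = 4.0000: CF_t = 46.000000, DF = 0.851524, PV = 39.170121
  t = 5.0000: CF_t = 46.000000, DF = 0.817987, PV = 37.627398
  t = 6.0000: CF_t = 46.000000, DF = 0.785770, PV = 36.145435
  t = 7.0000: CF_t = 46.000000, DF = 0.754823, PV = 34.721839
  t = 8.0000: CF_t = 46.000000, DF = 0.725094, PV = 33.354313
  t = 9.0000: CF_t = 46.000000, DF = 0.696536, PV = 32.040646
  t = 10.0000: CF_t = 1046.000000, DF = 0.669103, PV = 699.881299
Price P = sum_t PV_t = 1040.353344

Answer: Price = 1040.3533


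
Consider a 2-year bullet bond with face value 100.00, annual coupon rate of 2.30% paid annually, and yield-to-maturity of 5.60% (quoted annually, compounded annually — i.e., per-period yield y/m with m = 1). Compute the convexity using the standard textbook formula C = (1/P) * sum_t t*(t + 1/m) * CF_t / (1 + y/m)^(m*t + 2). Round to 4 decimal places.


Coupon per period c = face * coupon_rate / m = 2.300000
Periods per year m = 1; per-period yield y/m = 0.056000
Number of cashflows N = 2
Cashflows (t years, CF_t, discount factor 1/(1+y/m)^(m*t), PV):
  t = 1.0000: CF_t = 2.300000, DF = 0.946970, PV = 2.178030
  t = 2.0000: CF_t = 102.300000, DF = 0.896752, PV = 91.737689
Price P = sum_t PV_t = 93.915720
Convexity numerator sum_t t*(t + 1/m) * CF_t / (1+y/m)^(m*t + 2):
  t = 1.0000: term = 3.906304
  t = 2.0000: term = 493.595522
Convexity = (1/P) * sum = 497.501827 / 93.915720 = 5.297322

Answer: Convexity = 5.2973


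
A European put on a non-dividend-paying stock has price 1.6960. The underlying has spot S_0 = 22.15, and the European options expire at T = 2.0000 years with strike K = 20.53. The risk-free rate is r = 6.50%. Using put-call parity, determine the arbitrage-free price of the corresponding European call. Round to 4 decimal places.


Answer: Call price = 5.8187

Derivation:
Put-call parity: C - P = S_0 * exp(-qT) - K * exp(-rT).
S_0 * exp(-qT) = 22.1500 * 1.00000000 = 22.15000000
K * exp(-rT) = 20.5300 * 0.87809543 = 18.02729920
C = P + S*exp(-qT) - K*exp(-rT)
C = 1.6960 + 22.15000000 - 18.02729920 = 5.8187


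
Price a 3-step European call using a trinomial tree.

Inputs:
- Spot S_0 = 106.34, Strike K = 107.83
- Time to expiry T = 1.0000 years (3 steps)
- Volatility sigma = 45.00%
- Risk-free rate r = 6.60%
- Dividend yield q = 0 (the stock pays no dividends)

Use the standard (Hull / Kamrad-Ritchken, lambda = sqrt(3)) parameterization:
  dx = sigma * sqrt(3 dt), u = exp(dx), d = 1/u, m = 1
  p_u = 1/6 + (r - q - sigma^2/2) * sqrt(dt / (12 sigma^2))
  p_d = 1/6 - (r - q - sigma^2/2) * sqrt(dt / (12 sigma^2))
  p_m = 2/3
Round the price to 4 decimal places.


Answer: Price = V(0,0) = 19.8209

Derivation:
dt = T/N = 0.333333; dx = sigma*sqrt(3*dt) = 0.450000
u = exp(dx) = 1.568312; d = 1/u = 0.637628
p_u = 0.153611, p_m = 0.666667, p_d = 0.179722
Discount per step: exp(-r*dt) = 0.978240
Stock lattice S(k, j) with j the centered position index:
  k=0: S(0,+0) = 106.3400
  k=1: S(1,-1) = 67.8054; S(1,+0) = 106.3400; S(1,+1) = 166.7743
  k=2: S(2,-2) = 43.2346; S(2,-1) = 67.8054; S(2,+0) = 106.3400; S(2,+1) = 166.7743; S(2,+2) = 261.5542
  k=3: S(3,-3) = 27.5676; S(3,-2) = 43.2346; S(3,-1) = 67.8054; S(3,+0) = 106.3400; S(3,+1) = 166.7743; S(3,+2) = 261.5542; S(3,+3) = 410.1986
Terminal payoffs V(N, j) = max(S_T - K, 0):
  V(3,-3) = 0.000000; V(3,-2) = 0.000000; V(3,-1) = 0.000000; V(3,+0) = 0.000000; V(3,+1) = 58.944318; V(3,+2) = 153.724195; V(3,+3) = 302.368631
Backward induction: V(k, j) = exp(-r*dt) * [p_u * V(k+1, j+1) + p_m * V(k+1, j) + p_d * V(k+1, j-1)]
  V(2,-2) = exp(-r*dt) * [p_u*0.000000 + p_m*0.000000 + p_d*0.000000] = 0.000000
  V(2,-1) = exp(-r*dt) * [p_u*0.000000 + p_m*0.000000 + p_d*0.000000] = 0.000000
  V(2,+0) = exp(-r*dt) * [p_u*58.944318 + p_m*0.000000 + p_d*0.000000] = 8.857478
  V(2,+1) = exp(-r*dt) * [p_u*153.724195 + p_m*58.944318 + p_d*0.000000] = 61.541050
  V(2,+2) = exp(-r*dt) * [p_u*302.368631 + p_m*153.724195 + p_d*58.944318] = 156.052386
  V(1,-1) = exp(-r*dt) * [p_u*8.857478 + p_m*0.000000 + p_d*0.000000] = 1.331001
  V(1,+0) = exp(-r*dt) * [p_u*61.541050 + p_m*8.857478 + p_d*0.000000] = 15.024180
  V(1,+1) = exp(-r*dt) * [p_u*156.052386 + p_m*61.541050 + p_d*8.857478] = 65.141637
  V(0,+0) = exp(-r*dt) * [p_u*65.141637 + p_m*15.024180 + p_d*1.331001] = 19.820917


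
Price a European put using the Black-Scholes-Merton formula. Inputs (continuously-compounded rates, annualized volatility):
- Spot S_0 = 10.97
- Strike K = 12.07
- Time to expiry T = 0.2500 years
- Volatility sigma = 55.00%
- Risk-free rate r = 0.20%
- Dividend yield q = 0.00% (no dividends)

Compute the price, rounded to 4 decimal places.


Answer: Price = 1.8805

Derivation:
d1 = (ln(S/K) + (r - q + 0.5*sigma^2) * T) / (sigma * sqrt(T)) = -0.20816822
d2 = d1 - sigma * sqrt(T) = -0.48316822
exp(-rT) = 0.99950012; exp(-qT) = 1.00000000
P = K * exp(-rT) * N(-d2) - S_0 * exp(-qT) * N(-d1)
N(-d1) = 0.58245119; N(-d2) = 0.68551185
P = 12.0700 * 0.99950012 * 0.68551185 - 10.9700 * 1.00000000 * 0.58245119 = 1.8805


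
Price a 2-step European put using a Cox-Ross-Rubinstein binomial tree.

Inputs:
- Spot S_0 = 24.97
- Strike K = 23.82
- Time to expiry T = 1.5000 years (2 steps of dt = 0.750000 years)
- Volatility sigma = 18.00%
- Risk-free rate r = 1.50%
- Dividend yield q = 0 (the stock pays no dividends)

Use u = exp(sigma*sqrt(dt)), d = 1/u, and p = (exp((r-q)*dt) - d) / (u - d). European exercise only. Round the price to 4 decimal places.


Answer: Price = V(0,0) = 1.3687

Derivation:
dt = T/N = 0.750000
u = exp(sigma*sqrt(dt)) = 1.168691; d = 1/u = 0.855658
p = (exp((r-q)*dt) - d) / (u - d) = 0.497249
Discount per step: exp(-r*dt) = 0.988813
Stock lattice S(k, i) with i counting down-moves:
  k=0: S(0,0) = 24.9700
  k=1: S(1,0) = 29.1822; S(1,1) = 21.3658
  k=2: S(2,0) = 34.1050; S(2,1) = 24.9700; S(2,2) = 18.2818
Terminal payoffs V(N, i) = max(K - S_T, 0):
  V(2,0) = 0.000000; V(2,1) = 0.000000; V(2,2) = 5.538201
Backward induction: V(k, i) = exp(-r*dt) * [p * V(k+1, i) + (1-p) * V(k+1, i+1)].
  V(1,0) = exp(-r*dt) * [p*0.000000 + (1-p)*0.000000] = 0.000000
  V(1,1) = exp(-r*dt) * [p*0.000000 + (1-p)*5.538201] = 2.753187
  V(0,0) = exp(-r*dt) * [p*0.000000 + (1-p)*2.753187] = 1.368683


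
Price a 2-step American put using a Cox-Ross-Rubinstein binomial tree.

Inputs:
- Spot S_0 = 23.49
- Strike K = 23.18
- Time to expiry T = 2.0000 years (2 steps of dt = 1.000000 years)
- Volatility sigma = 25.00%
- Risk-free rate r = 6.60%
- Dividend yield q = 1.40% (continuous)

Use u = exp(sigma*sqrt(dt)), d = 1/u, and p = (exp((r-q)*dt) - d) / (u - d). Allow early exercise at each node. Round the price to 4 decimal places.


dt = T/N = 1.000000
u = exp(sigma*sqrt(dt)) = 1.284025; d = 1/u = 0.778801
p = (exp((r-q)*dt) - d) / (u - d) = 0.543471
Discount per step: exp(-r*dt) = 0.936131
Stock lattice S(k, i) with i counting down-moves:
  k=0: S(0,0) = 23.4900
  k=1: S(1,0) = 30.1618; S(1,1) = 18.2940
  k=2: S(2,0) = 38.7285; S(2,1) = 23.4900; S(2,2) = 14.2474
Terminal payoffs V(N, i) = max(K - S_T, 0):
  V(2,0) = 0.000000; V(2,1) = 0.000000; V(2,2) = 8.932595
Backward induction: V(k, i) = exp(-r*dt) * [p * V(k+1, i) + (1-p) * V(k+1, i+1)]; then take max(V_cont, immediate exercise) for American.
  V(1,0) = exp(-r*dt) * [p*0.000000 + (1-p)*0.000000] = 0.000000; exercise = 0.000000; V(1,0) = max -> 0.000000
  V(1,1) = exp(-r*dt) * [p*0.000000 + (1-p)*8.932595] = 3.817531; exercise = 4.885970; V(1,1) = max -> 4.885970
  V(0,0) = exp(-r*dt) * [p*0.000000 + (1-p)*4.885970] = 2.088121; exercise = 0.000000; V(0,0) = max -> 2.088121

Answer: Price = V(0,0) = 2.0881


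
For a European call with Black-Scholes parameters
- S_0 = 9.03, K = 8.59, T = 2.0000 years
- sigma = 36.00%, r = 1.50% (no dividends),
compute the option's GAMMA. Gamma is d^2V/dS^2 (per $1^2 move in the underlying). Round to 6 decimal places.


Answer: Gamma = 0.079729

Derivation:
d1 = 0.4116022050; d2 = -0.0975146774
phi(d1) = 0.3665403307; exp(-qT) = 1.0000000000; exp(-rT) = 0.9704455335
Gamma = exp(-qT) * phi(d1) / (S * sigma * sqrt(T)) = 1.0000000000 * 0.3665403307 / (9.0300 * 0.3600 * 1.4142135624) = 0.079729


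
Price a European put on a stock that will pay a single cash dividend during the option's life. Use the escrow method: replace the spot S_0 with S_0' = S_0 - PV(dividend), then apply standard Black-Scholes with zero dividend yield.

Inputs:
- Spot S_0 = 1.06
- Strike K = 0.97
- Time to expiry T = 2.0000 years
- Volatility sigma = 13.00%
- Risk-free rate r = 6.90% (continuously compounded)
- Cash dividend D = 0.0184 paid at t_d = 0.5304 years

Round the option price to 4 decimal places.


Answer: Price = 0.0109

Derivation:
PV(D) = D * exp(-r * t_d) = 0.0184 * 0.96406400 = 0.01773878
S_0' = S_0 - PV(D) = 1.0600 - 0.01773878 = 1.04226122
d1 = (ln(S_0'/K) + (r + sigma^2/2)*T) / (sigma*sqrt(T)) = 1.23336726
d2 = d1 - sigma*sqrt(T) = 1.04951950
exp(-rT) = 0.87109869
N(-d1) = 0.10871939; N(-d2) = 0.14696954
P = K * exp(-rT) * N(-d2) - S_0' * N(-d1) = 0.9700 * 0.87109869 * 0.14696954 - 1.04226122 * 0.10871939 = 0.0109


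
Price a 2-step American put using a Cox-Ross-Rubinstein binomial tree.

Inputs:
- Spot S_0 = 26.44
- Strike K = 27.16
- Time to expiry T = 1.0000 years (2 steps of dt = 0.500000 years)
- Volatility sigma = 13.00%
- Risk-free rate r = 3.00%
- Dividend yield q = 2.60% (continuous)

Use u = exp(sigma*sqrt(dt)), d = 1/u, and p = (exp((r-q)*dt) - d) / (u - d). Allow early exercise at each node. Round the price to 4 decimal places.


Answer: Price = V(0,0) = 1.7092

Derivation:
dt = T/N = 0.500000
u = exp(sigma*sqrt(dt)) = 1.096281; d = 1/u = 0.912175
p = (exp((r-q)*dt) - d) / (u - d) = 0.487909
Discount per step: exp(-r*dt) = 0.985112
Stock lattice S(k, i) with i counting down-moves:
  k=0: S(0,0) = 26.4400
  k=1: S(1,0) = 28.9857; S(1,1) = 24.1179
  k=2: S(2,0) = 31.7765; S(2,1) = 26.4400; S(2,2) = 21.9997
Terminal payoffs V(N, i) = max(K - S_T, 0):
  V(2,0) = 0.000000; V(2,1) = 0.720000; V(2,2) = 5.160268
Backward induction: V(k, i) = exp(-r*dt) * [p * V(k+1, i) + (1-p) * V(k+1, i+1)]; then take max(V_cont, immediate exercise) for American.
  V(1,0) = exp(-r*dt) * [p*0.000000 + (1-p)*0.720000] = 0.363216; exercise = 0.000000; V(1,0) = max -> 0.363216
  V(1,1) = exp(-r*dt) * [p*0.720000 + (1-p)*5.160268] = 2.949248; exercise = 3.042104; V(1,1) = max -> 3.042104
  V(0,0) = exp(-r*dt) * [p*0.363216 + (1-p)*3.042104] = 1.709218; exercise = 0.720000; V(0,0) = max -> 1.709218


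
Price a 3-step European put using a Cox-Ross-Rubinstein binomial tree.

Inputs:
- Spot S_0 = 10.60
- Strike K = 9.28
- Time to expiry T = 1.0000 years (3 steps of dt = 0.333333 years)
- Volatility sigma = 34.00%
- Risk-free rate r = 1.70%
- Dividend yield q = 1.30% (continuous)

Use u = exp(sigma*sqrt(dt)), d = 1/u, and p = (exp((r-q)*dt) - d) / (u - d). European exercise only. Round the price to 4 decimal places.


dt = T/N = 0.333333
u = exp(sigma*sqrt(dt)) = 1.216891; d = 1/u = 0.821766
p = (exp((r-q)*dt) - d) / (u - d) = 0.454459
Discount per step: exp(-r*dt) = 0.994349
Stock lattice S(k, i) with i counting down-moves:
  k=0: S(0,0) = 10.6000
  k=1: S(1,0) = 12.8990; S(1,1) = 8.7107
  k=2: S(2,0) = 15.6967; S(2,1) = 10.6000; S(2,2) = 7.1582
  k=3: S(3,0) = 19.1012; S(3,1) = 12.8990; S(3,2) = 8.7107; S(3,3) = 5.8824
Terminal payoffs V(N, i) = max(K - S_T, 0):
  V(3,0) = 0.000000; V(3,1) = 0.000000; V(3,2) = 0.569276; V(3,3) = 3.397648
Backward induction: V(k, i) = exp(-r*dt) * [p * V(k+1, i) + (1-p) * V(k+1, i+1)].
  V(2,0) = exp(-r*dt) * [p*0.000000 + (1-p)*0.000000] = 0.000000
  V(2,1) = exp(-r*dt) * [p*0.000000 + (1-p)*0.569276] = 0.308809
  V(2,2) = exp(-r*dt) * [p*0.569276 + (1-p)*3.397648] = 2.100333
  V(1,0) = exp(-r*dt) * [p*0.000000 + (1-p)*0.308809] = 0.167516
  V(1,1) = exp(-r*dt) * [p*0.308809 + (1-p)*2.100333] = 1.278891
  V(0,0) = exp(-r*dt) * [p*0.167516 + (1-p)*1.278891] = 0.769444

Answer: Price = V(0,0) = 0.7694


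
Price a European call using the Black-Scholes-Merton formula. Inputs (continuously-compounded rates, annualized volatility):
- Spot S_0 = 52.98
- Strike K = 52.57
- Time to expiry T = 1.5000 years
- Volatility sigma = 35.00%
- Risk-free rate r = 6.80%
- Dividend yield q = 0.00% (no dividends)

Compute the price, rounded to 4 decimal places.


d1 = (ln(S/K) + (r - q + 0.5*sigma^2) * T) / (sigma * sqrt(T)) = 0.47040437
d2 = d1 - sigma * sqrt(T) = 0.04174367
exp(-rT) = 0.90302955; exp(-qT) = 1.00000000
C = S_0 * exp(-qT) * N(d1) - K * exp(-rT) * N(d2)
N(d1) = 0.68096693; N(d2) = 0.51664848
C = 52.9800 * 1.00000000 * 0.68096693 - 52.5700 * 0.90302955 * 0.51664848 = 11.5512

Answer: Price = 11.5512


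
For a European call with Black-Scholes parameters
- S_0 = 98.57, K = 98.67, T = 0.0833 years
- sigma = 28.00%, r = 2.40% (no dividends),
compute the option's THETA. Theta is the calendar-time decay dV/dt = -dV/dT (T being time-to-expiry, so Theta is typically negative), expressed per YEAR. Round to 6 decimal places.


Answer: Theta = -20.203525

Derivation:
d1 = 0.0525976468; d2 = -0.0282152234
phi(d1) = 0.3983908225; exp(-qT) = 1.0000000000; exp(-rT) = 0.9980027971
Theta = -S*exp(-qT)*phi(d1)*sigma/(2*sqrt(T)) - r*K*exp(-rT)*N(d2) + q*S*exp(-qT)*N(d1)
N(d1) = 0.5209737540; N(d2) = 0.4887452478; sqrt(T) = 0.2886173938
Term 1 = -98.5700 * 1.0000000000 * 0.3983908225 * 0.2800 / (2 * 0.2886173938) = -19.0484488823
Term 2 = -0.0240 * 98.6700 * 0.9980027971 * 0.4887452478 = -1.1550763080
Term 3 = 0 (no dividend yield, q = 0)
Theta = -19.0484488823 + (-1.1550763080) + (0.0000000000) = -20.203525


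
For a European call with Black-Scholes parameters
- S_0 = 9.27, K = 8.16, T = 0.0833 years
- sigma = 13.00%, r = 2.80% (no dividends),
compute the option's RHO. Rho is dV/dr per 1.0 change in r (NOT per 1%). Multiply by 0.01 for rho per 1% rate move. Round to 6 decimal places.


d1 = 3.4801329055; d2 = 3.4426126443
phi(d1) = 0.0009353394; exp(-qT) = 1.0000000000; exp(-rT) = 0.9976703179
N(d2) = 0.9997119381
Rho = K*T*exp(-rT)*N(d2) = 8.1600 * 0.0833 * 0.9976703179 * 0.9997119381 = 0.677949

Answer: Rho = 0.677949


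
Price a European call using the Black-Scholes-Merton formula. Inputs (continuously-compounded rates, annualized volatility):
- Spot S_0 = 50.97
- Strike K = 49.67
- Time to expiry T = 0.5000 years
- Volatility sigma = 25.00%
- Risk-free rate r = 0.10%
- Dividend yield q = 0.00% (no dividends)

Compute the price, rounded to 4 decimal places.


Answer: Price = 4.2448

Derivation:
d1 = (ln(S/K) + (r - q + 0.5*sigma^2) * T) / (sigma * sqrt(T)) = 0.23736780
d2 = d1 - sigma * sqrt(T) = 0.06059110
exp(-rT) = 0.99950012; exp(-qT) = 1.00000000
C = S_0 * exp(-qT) * N(d1) - K * exp(-rT) * N(d2)
N(d1) = 0.59381427; N(d2) = 0.52415757
C = 50.9700 * 1.00000000 * 0.59381427 - 49.6700 * 0.99950012 * 0.52415757 = 4.2448


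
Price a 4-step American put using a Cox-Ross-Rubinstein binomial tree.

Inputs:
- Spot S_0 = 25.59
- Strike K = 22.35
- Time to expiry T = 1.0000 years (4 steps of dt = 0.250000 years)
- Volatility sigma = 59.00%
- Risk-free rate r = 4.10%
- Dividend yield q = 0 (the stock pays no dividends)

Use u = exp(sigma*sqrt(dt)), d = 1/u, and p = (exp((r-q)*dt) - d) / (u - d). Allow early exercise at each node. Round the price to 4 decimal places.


Answer: Price = V(0,0) = 3.7592

Derivation:
dt = T/N = 0.250000
u = exp(sigma*sqrt(dt)) = 1.343126; d = 1/u = 0.744532
p = (exp((r-q)*dt) - d) / (u - d) = 0.443992
Discount per step: exp(-r*dt) = 0.989802
Stock lattice S(k, i) with i counting down-moves:
  k=0: S(0,0) = 25.5900
  k=1: S(1,0) = 34.3706; S(1,1) = 19.0526
  k=2: S(2,0) = 46.1641; S(2,1) = 25.5900; S(2,2) = 14.1852
  k=3: S(3,0) = 62.0042; S(3,1) = 34.3706; S(3,2) = 19.0526; S(3,3) = 10.5614
  k=4: S(4,0) = 83.2794; S(4,1) = 46.1641; S(4,2) = 25.5900; S(4,3) = 14.1852; S(4,4) = 7.8633
Terminal payoffs V(N, i) = max(K - S_T, 0):
  V(4,0) = 0.000000; V(4,1) = 0.000000; V(4,2) = 0.000000; V(4,3) = 8.164765; V(4,4) = 14.486737
Backward induction: V(k, i) = exp(-r*dt) * [p * V(k+1, i) + (1-p) * V(k+1, i+1)]; then take max(V_cont, immediate exercise) for American.
  V(3,0) = exp(-r*dt) * [p*0.000000 + (1-p)*0.000000] = 0.000000; exercise = 0.000000; V(3,0) = max -> 0.000000
  V(3,1) = exp(-r*dt) * [p*0.000000 + (1-p)*0.000000] = 0.000000; exercise = 0.000000; V(3,1) = max -> 0.000000
  V(3,2) = exp(-r*dt) * [p*0.000000 + (1-p)*8.164765] = 4.493383; exercise = 3.297437; V(3,2) = max -> 4.493383
  V(3,3) = exp(-r*dt) * [p*8.164765 + (1-p)*14.486737] = 11.560727; exercise = 11.788644; V(3,3) = max -> 11.788644
  V(2,0) = exp(-r*dt) * [p*0.000000 + (1-p)*0.000000] = 0.000000; exercise = 0.000000; V(2,0) = max -> 0.000000
  V(2,1) = exp(-r*dt) * [p*0.000000 + (1-p)*4.493383] = 2.472881; exercise = 0.000000; V(2,1) = max -> 2.472881
  V(2,2) = exp(-r*dt) * [p*4.493383 + (1-p)*11.788644] = 8.462423; exercise = 8.164765; V(2,2) = max -> 8.462423
  V(1,0) = exp(-r*dt) * [p*0.000000 + (1-p)*2.472881] = 1.360921; exercise = 0.000000; V(1,0) = max -> 1.360921
  V(1,1) = exp(-r*dt) * [p*2.472881 + (1-p)*8.462423] = 5.743937; exercise = 3.297437; V(1,1) = max -> 5.743937
  V(0,0) = exp(-r*dt) * [p*1.360921 + (1-p)*5.743937] = 3.759185; exercise = 0.000000; V(0,0) = max -> 3.759185


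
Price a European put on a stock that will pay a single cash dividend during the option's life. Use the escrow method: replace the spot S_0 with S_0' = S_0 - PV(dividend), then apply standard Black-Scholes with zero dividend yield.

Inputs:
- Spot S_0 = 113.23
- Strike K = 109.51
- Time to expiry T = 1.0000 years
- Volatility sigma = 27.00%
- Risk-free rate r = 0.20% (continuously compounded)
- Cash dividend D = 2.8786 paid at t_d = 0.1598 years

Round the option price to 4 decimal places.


PV(D) = D * exp(-r * t_d) = 2.8786 * 0.99968045 = 2.87768015
S_0' = S_0 - PV(D) = 113.2300 - 2.87768015 = 110.35231985
d1 = (ln(S_0'/K) + (r + sigma^2/2)*T) / (sigma*sqrt(T)) = 0.17078624
d2 = d1 - sigma*sqrt(T) = -0.09921376
exp(-rT) = 0.99800200
N(-d1) = 0.43219592; N(-d2) = 0.53951572
P = K * exp(-rT) * N(-d2) - S_0' * N(-d1) = 109.5100 * 0.99800200 * 0.53951572 - 110.35231985 * 0.43219592 = 11.2705

Answer: Price = 11.2705


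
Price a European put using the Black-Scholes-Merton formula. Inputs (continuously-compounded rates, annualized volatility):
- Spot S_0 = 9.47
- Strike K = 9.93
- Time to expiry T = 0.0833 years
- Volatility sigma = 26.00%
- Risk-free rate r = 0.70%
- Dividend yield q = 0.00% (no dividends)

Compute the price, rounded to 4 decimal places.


Answer: Price = 0.5721

Derivation:
d1 = (ln(S/K) + (r - q + 0.5*sigma^2) * T) / (sigma * sqrt(T)) = -0.58678870
d2 = d1 - sigma * sqrt(T) = -0.66182923
exp(-rT) = 0.99941707; exp(-qT) = 1.00000000
P = K * exp(-rT) * N(-d2) - S_0 * exp(-qT) * N(-d1)
N(-d1) = 0.72132719; N(-d2) = 0.74595966
P = 9.9300 * 0.99941707 * 0.74595966 - 9.4700 * 1.00000000 * 0.72132719 = 0.5721


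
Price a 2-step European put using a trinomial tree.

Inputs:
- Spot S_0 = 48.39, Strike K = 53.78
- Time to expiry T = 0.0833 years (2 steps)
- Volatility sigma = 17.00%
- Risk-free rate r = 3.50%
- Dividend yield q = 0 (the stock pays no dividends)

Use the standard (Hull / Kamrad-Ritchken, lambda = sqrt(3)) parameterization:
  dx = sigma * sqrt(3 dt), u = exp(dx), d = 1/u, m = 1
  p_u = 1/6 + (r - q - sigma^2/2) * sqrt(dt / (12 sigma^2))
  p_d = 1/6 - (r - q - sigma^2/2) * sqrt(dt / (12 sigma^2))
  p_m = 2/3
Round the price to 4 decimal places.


Answer: Price = V(0,0) = 5.2572

Derivation:
dt = T/N = 0.041650; dx = sigma*sqrt(3*dt) = 0.060092
u = exp(dx) = 1.061934; d = 1/u = 0.941678
p_u = 0.173788, p_m = 0.666667, p_d = 0.159545
Discount per step: exp(-r*dt) = 0.998543
Stock lattice S(k, j) with j the centered position index:
  k=0: S(0,+0) = 48.3900
  k=1: S(1,-1) = 45.5678; S(1,+0) = 48.3900; S(1,+1) = 51.3870
  k=2: S(2,-2) = 42.9102; S(2,-1) = 45.5678; S(2,+0) = 48.3900; S(2,+1) = 51.3870; S(2,+2) = 54.5696
Terminal payoffs V(N, j) = max(K - S_T, 0):
  V(2,-2) = 10.869821; V(2,-1) = 8.212209; V(2,+0) = 5.390000; V(2,+1) = 2.392999; V(2,+2) = 0.000000
Backward induction: V(k, j) = exp(-r*dt) * [p_u * V(k+1, j+1) + p_m * V(k+1, j) + p_d * V(k+1, j-1)]
  V(1,-1) = exp(-r*dt) * [p_u*5.390000 + p_m*8.212209 + p_d*10.869821] = 8.133885
  V(1,+0) = exp(-r*dt) * [p_u*2.392999 + p_m*5.390000 + p_d*8.212209] = 5.311677
  V(1,+1) = exp(-r*dt) * [p_u*0.000000 + p_m*2.392999 + p_d*5.390000] = 2.451704
  V(0,+0) = exp(-r*dt) * [p_u*2.451704 + p_m*5.311677 + p_d*8.133885] = 5.257247


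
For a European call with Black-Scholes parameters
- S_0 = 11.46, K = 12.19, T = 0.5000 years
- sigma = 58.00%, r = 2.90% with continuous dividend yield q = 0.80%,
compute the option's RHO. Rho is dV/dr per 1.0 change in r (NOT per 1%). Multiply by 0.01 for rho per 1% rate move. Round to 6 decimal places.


d1 = 0.0800902491; d2 = -0.3300316840
phi(d1) = 0.3976648328; exp(-qT) = 0.9960079893; exp(-rT) = 0.9856046187
N(d2) = 0.3706880109
Rho = K*T*exp(-rT)*N(d2) = 12.1900 * 0.5000 * 0.9856046187 * 0.3706880109 = 2.226819

Answer: Rho = 2.226819


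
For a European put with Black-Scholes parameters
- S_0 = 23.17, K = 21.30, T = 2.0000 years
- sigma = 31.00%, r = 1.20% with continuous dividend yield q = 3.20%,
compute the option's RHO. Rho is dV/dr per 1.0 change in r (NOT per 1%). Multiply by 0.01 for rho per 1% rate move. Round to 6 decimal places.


Answer: Rho = -22.756346

Derivation:
d1 = 0.3199116809; d2 = -0.1184945235
phi(d1) = 0.3790412370; exp(-qT) = 0.9380049995; exp(-rT) = 0.9762857098
N(-d2) = 0.5471620829
Rho = -K*T*exp(-rT)*N(-d2) = -21.3000 * 2.0000 * 0.9762857098 * 0.5471620829 = -22.756346


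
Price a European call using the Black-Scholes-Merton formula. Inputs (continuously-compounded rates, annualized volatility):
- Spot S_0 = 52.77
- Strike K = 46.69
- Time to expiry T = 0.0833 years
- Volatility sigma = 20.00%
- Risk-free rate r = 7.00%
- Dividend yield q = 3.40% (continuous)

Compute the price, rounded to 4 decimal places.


d1 = (ln(S/K) + (r - q + 0.5*sigma^2) * T) / (sigma * sqrt(T)) = 2.20148960
d2 = d1 - sigma * sqrt(T) = 2.14376613
exp(-rT) = 0.99418597; exp(-qT) = 0.99717181
C = S_0 * exp(-qT) * N(d1) - K * exp(-rT) * N(d2)
N(d1) = 0.98614931; N(d2) = 0.98397418
C = 52.7700 * 0.99717181 * 0.98614931 - 46.6900 * 0.99418597 * 0.98397418 = 6.2173

Answer: Price = 6.2173


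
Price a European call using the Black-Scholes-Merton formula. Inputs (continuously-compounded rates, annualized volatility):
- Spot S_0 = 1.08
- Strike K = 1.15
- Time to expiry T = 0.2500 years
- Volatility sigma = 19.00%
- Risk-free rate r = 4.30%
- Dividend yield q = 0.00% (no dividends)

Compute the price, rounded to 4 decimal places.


d1 = (ln(S/K) + (r - q + 0.5*sigma^2) * T) / (sigma * sqrt(T)) = -0.50040422
d2 = d1 - sigma * sqrt(T) = -0.59540422
exp(-rT) = 0.98930757; exp(-qT) = 1.00000000
C = S_0 * exp(-qT) * N(d1) - K * exp(-rT) * N(d2)
N(d1) = 0.30839524; N(d2) = 0.27578665
C = 1.0800 * 1.00000000 * 0.30839524 - 1.1500 * 0.98930757 * 0.27578665 = 0.0193

Answer: Price = 0.0193


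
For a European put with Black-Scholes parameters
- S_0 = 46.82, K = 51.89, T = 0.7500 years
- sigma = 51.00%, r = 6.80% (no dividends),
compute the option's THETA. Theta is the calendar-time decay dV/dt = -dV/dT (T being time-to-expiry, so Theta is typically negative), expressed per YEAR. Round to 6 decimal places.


Answer: Theta = -3.350056

Derivation:
d1 = 0.1035197380; d2 = -0.3381532179
phi(d1) = 0.3968103972; exp(-qT) = 1.0000000000; exp(-rT) = 0.9502786705
Theta = -S*exp(-qT)*phi(d1)*sigma/(2*sqrt(T)) + r*K*exp(-rT)*N(-d2) - q*S*exp(-qT)*N(-d1)
N(-d1) = 0.4587752425; N(-d2) = 0.6323761360; sqrt(T) = 0.8660254038
Term 1 = -46.8200 * 1.0000000000 * 0.3968103972 * 0.5100 / (2 * 0.8660254038) = -5.4704619431
Term 2 = 0.0680 * 51.8900 * 0.9502786705 * 0.6323761360 = 2.1204060632
Term 3 = 0 (no dividend yield, q = 0)
Theta = -5.4704619431 + (2.1204060632) + (0.0000000000) = -3.350056
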